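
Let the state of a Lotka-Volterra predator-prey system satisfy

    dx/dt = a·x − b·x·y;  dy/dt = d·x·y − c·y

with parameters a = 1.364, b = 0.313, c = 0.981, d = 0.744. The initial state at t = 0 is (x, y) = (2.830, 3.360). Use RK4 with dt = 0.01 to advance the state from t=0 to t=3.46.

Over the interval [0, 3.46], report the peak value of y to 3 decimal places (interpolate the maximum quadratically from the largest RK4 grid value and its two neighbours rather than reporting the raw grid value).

t=0.000: state=(2.830, 3.360)
step 1 (dt=0.01): k1=(0.884, 3.778), k2=(0.868, 3.811), k3=(0.868, 3.811), k4=(0.853, 3.843); state += dt/6·(k1+2k2+2k3+k4)
t=0.010: state=(2.839, 3.398)
t=0.020: state=(2.847, 3.437)
t=0.030: state=(2.855, 3.476)
continuing one RK4 step at a time; state shown every 20 steps (Δt=0.2):
t=0.200: state=(2.934, 4.248)
t=0.400: state=(2.854, 5.384)
t=0.600: state=(2.573, 6.642)
t=0.800: state=(2.150, 7.766)
t=1.000: state=(1.694, 8.493)
t=1.200: state=(1.295, 8.709)
t=1.400: state=(0.992, 8.475)
t=1.600: state=(0.778, 7.937)
t=1.800: state=(0.636, 7.241)
t=2.000: state=(0.543, 6.493)
t=2.200: state=(0.486, 5.759)
t=2.400: state=(0.455, 5.075)
t=2.600: state=(0.444, 4.459)
t=2.800: state=(0.449, 3.915)
t=3.000: state=(0.468, 3.444)
t=3.200: state=(0.502, 3.042)
t=3.400: state=(0.552, 2.704)
t=3.460: state=(0.569, 2.614)
largest grid value and its neighbours: y(1.180)=8.70965, y(1.190)=8.70987, y(1.200)=8.70892
parabola through these three points peaks at t≈1.187 with y≈8.70992

max y = 8.710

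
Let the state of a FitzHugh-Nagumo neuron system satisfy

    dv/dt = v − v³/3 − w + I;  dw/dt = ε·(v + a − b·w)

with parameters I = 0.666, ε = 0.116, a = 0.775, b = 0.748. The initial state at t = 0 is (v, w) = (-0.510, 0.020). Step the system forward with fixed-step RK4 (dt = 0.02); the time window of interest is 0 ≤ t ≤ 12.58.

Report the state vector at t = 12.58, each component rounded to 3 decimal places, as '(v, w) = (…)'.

t=0.000: state=(-0.510, 0.020)
step 1 (dt=0.02): k1=(0.180, 0.029), k2=(0.181, 0.029), k3=(0.181, 0.029), k4=(0.182, 0.029); state += dt/6·(k1+2k2+2k3+k4)
t=0.020: state=(-0.506, 0.021)
t=0.040: state=(-0.503, 0.021)
t=0.060: state=(-0.499, 0.022)
continuing one RK4 step at a time; state shown every 25 steps (Δt=0.5):
t=0.500: state=(-0.405, 0.037)
t=1.000: state=(-0.257, 0.060)
t=1.500: state=(-0.038, 0.093)
t=2.000: state=(0.295, 0.140)
t=2.500: state=(0.775, 0.208)
t=3.000: state=(1.301, 0.302)
t=3.500: state=(1.640, 0.418)
t=4.000: state=(1.753, 0.542)
t=4.500: state=(1.756, 0.662)
t=5.000: state=(1.721, 0.777)
t=5.500: state=(1.672, 0.884)
t=6.000: state=(1.618, 0.984)
t=6.500: state=(1.561, 1.077)
t=7.000: state=(1.501, 1.162)
t=7.500: state=(1.439, 1.240)
t=8.000: state=(1.373, 1.311)
t=8.500: state=(1.303, 1.375)
t=9.000: state=(1.229, 1.433)
t=9.500: state=(1.146, 1.483)
t=10.000: state=(1.054, 1.527)
t=10.500: state=(0.947, 1.563)
t=11.000: state=(0.818, 1.591)
t=11.500: state=(0.652, 1.609)
t=12.000: state=(0.422, 1.616)
t=12.500: state=(0.076, 1.606)
t=12.580: state=(0.004, 1.602)

(v, w) = (0.004, 1.602)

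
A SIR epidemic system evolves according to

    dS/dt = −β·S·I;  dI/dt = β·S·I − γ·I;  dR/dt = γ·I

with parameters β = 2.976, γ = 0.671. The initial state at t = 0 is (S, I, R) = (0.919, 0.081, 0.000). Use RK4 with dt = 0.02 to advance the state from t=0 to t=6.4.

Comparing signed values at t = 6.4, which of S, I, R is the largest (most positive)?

largest component: R

t=0.000: state=(0.919, 0.081, 0.000)
step 1 (dt=0.02): k1=(-0.222, 0.167, 0.054), k2=(-0.226, 0.170, 0.055), k3=(-0.226, 0.170, 0.055), k4=(-0.230, 0.173, 0.057); state += dt/6·(k1+2k2+2k3+k4)
t=0.020: state=(0.914, 0.084, 0.001)
t=0.040: state=(0.910, 0.088, 0.002)
t=0.060: state=(0.905, 0.092, 0.003)
continuing one RK4 step at a time; state shown every 25 steps (Δt=0.5):
t=0.500: state=(0.751, 0.204, 0.046)
t=1.000: state=(0.490, 0.368, 0.142)
t=1.500: state=(0.261, 0.455, 0.283)
t=2.000: state=(0.134, 0.432, 0.435)
t=2.500: state=(0.074, 0.358, 0.568)
t=3.000: state=(0.046, 0.279, 0.674)
t=3.500: state=(0.032, 0.212, 0.756)
t=4.000: state=(0.024, 0.158, 0.818)
t=4.500: state=(0.020, 0.116, 0.864)
t=5.000: state=(0.017, 0.086, 0.897)
t=5.500: state=(0.015, 0.063, 0.922)
t=6.000: state=(0.014, 0.046, 0.940)
t=6.400: state=(0.014, 0.036, 0.951)
compare at T: S=0.014, I=0.036, R=0.951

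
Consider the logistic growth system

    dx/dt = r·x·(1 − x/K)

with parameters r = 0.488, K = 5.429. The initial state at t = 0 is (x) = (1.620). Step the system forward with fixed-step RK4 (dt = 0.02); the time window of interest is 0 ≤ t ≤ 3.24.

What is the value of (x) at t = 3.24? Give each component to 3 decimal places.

t=0.000: state=(1.620)
step 1 (dt=0.02): k1=(0.555), k2=(0.556), k3=(0.556), k4=(0.557); state += dt/6·(k1+2k2+2k3+k4)
t=0.020: state=(1.631)
t=0.040: state=(1.642)
t=0.060: state=(1.653)
continuing one RK4 step at a time; state shown every 10 steps (Δt=0.2):
t=0.200: state=(1.733)
t=0.400: state=(1.850)
t=0.600: state=(1.971)
t=0.800: state=(2.095)
t=1.000: state=(2.222)
t=1.200: state=(2.351)
t=1.400: state=(2.482)
t=1.600: state=(2.614)
t=1.800: state=(2.746)
t=2.000: state=(2.879)
t=2.200: state=(3.010)
t=2.400: state=(3.140)
t=2.600: state=(3.268)
t=2.800: state=(3.394)
t=3.000: state=(3.517)
t=3.200: state=(3.636)
t=3.240: state=(3.659)

(x) = (3.659)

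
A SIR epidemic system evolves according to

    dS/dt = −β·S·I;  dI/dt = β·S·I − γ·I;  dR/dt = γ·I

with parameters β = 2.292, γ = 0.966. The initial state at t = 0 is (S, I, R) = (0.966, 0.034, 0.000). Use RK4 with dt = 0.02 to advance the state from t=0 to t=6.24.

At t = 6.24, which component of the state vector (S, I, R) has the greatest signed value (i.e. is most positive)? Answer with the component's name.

largest component: R

t=0.000: state=(0.966, 0.034, 0.000)
step 1 (dt=0.02): k1=(-0.075, 0.042, 0.033), k2=(-0.076, 0.043, 0.033), k3=(-0.076, 0.043, 0.033), k4=(-0.077, 0.043, 0.034); state += dt/6·(k1+2k2+2k3+k4)
t=0.020: state=(0.964, 0.035, 0.001)
t=0.040: state=(0.963, 0.036, 0.001)
t=0.060: state=(0.961, 0.037, 0.002)
continuing one RK4 step at a time; state shown every 25 steps (Δt=0.5):
t=0.500: state=(0.916, 0.062, 0.023)
t=1.000: state=(0.834, 0.104, 0.062)
t=1.500: state=(0.718, 0.157, 0.125)
t=2.000: state=(0.583, 0.204, 0.213)
t=2.500: state=(0.454, 0.228, 0.318)
t=3.000: state=(0.350, 0.222, 0.428)
t=3.500: state=(0.275, 0.195, 0.529)
t=4.000: state=(0.224, 0.160, 0.616)
t=4.500: state=(0.190, 0.125, 0.684)
t=5.000: state=(0.168, 0.095, 0.737)
t=5.500: state=(0.153, 0.070, 0.777)
t=6.000: state=(0.143, 0.051, 0.806)
t=6.240: state=(0.139, 0.044, 0.817)
compare at T: S=0.139, I=0.044, R=0.817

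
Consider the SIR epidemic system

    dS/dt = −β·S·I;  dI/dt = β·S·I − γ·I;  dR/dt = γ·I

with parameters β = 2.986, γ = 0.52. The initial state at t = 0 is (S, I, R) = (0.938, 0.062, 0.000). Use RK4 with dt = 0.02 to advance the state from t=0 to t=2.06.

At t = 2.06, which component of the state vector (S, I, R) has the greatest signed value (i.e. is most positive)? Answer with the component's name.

t=0.000: state=(0.938, 0.062, 0.000)
step 1 (dt=0.02): k1=(-0.174, 0.141, 0.032), k2=(-0.177, 0.144, 0.033), k3=(-0.177, 0.144, 0.033), k4=(-0.181, 0.147, 0.034); state += dt/6·(k1+2k2+2k3+k4)
t=0.020: state=(0.934, 0.065, 0.001)
t=0.040: state=(0.931, 0.068, 0.001)
t=0.060: state=(0.927, 0.071, 0.002)
continuing one RK4 step at a time; state shown every 5 steps (Δt=0.1):
t=0.100: state=(0.919, 0.078, 0.004)
t=0.200: state=(0.895, 0.097, 0.008)
t=0.300: state=(0.867, 0.119, 0.014)
t=0.400: state=(0.833, 0.146, 0.021)
t=0.500: state=(0.794, 0.177, 0.029)
t=0.600: state=(0.749, 0.211, 0.039)
t=0.700: state=(0.700, 0.249, 0.051)
t=0.800: state=(0.646, 0.289, 0.065)
t=0.900: state=(0.589, 0.330, 0.081)
t=1.000: state=(0.530, 0.371, 0.099)
t=1.100: state=(0.472, 0.409, 0.120)
t=1.200: state=(0.415, 0.443, 0.142)
t=1.300: state=(0.362, 0.472, 0.166)
t=1.400: state=(0.314, 0.496, 0.191)
t=1.500: state=(0.270, 0.513, 0.217)
t=1.600: state=(0.231, 0.525, 0.244)
t=1.700: state=(0.197, 0.531, 0.272)
t=1.800: state=(0.168, 0.533, 0.299)
t=1.900: state=(0.144, 0.530, 0.327)
t=2.000: state=(0.123, 0.523, 0.354)
t=2.060: state=(0.112, 0.518, 0.370)
compare at T: S=0.112, I=0.518, R=0.370

largest component: I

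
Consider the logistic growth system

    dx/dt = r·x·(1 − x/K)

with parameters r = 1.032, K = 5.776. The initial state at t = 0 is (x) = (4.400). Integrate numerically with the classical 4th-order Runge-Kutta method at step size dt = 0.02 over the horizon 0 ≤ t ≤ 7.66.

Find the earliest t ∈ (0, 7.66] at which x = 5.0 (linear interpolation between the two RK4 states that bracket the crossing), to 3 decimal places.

t=0.000: state=(4.400)
step 1 (dt=0.02): k1=(1.082), k2=(1.076), k3=(1.076), k4=(1.070); state += dt/6·(k1+2k2+2k3+k4)
t=0.020: state=(4.422)
t=0.040: state=(4.443)
t=0.060: state=(4.464)
continuing one RK4 step at a time; state shown every 25 steps (Δt=0.5):
t=0.500: state=(4.867)
t=0.660: state=(4.987)
next step: t=0.680: state=(5.001) — x has crossed 5.0
linear interpolation between t=0.660 (4.98681) and t=0.680 (5.00077) → t≈0.679

t = 0.679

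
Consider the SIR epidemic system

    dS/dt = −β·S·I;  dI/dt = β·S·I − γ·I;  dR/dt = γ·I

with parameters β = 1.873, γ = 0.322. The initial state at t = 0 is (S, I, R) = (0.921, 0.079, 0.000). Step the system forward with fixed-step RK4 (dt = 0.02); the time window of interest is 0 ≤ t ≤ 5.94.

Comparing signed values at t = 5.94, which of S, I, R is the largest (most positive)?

t=0.000: state=(0.921, 0.079, 0.000)
step 1 (dt=0.02): k1=(-0.136, 0.111, 0.025), k2=(-0.138, 0.112, 0.026), k3=(-0.138, 0.112, 0.026), k4=(-0.140, 0.114, 0.026); state += dt/6·(k1+2k2+2k3+k4)
t=0.020: state=(0.918, 0.081, 0.001)
t=0.040: state=(0.915, 0.084, 0.001)
t=0.060: state=(0.913, 0.086, 0.002)
continuing one RK4 step at a time; state shown every 10 steps (Δt=0.2):
t=0.200: state=(0.890, 0.104, 0.006)
t=0.400: state=(0.851, 0.135, 0.014)
t=0.600: state=(0.804, 0.173, 0.023)
t=0.800: state=(0.747, 0.217, 0.036)
t=1.000: state=(0.683, 0.266, 0.051)
t=1.200: state=(0.612, 0.318, 0.070)
t=1.400: state=(0.538, 0.369, 0.092)
t=1.600: state=(0.464, 0.418, 0.118)
t=1.800: state=(0.394, 0.460, 0.146)
t=2.000: state=(0.329, 0.494, 0.177)
t=2.200: state=(0.272, 0.518, 0.209)
t=2.400: state=(0.224, 0.533, 0.243)
t=2.600: state=(0.183, 0.539, 0.278)
t=2.800: state=(0.149, 0.538, 0.313)
t=3.000: state=(0.122, 0.531, 0.347)
t=3.200: state=(0.100, 0.519, 0.381)
t=3.400: state=(0.083, 0.503, 0.414)
t=3.600: state=(0.069, 0.485, 0.446)
t=3.800: state=(0.058, 0.466, 0.476)
t=4.000: state=(0.049, 0.446, 0.506)
t=4.200: state=(0.041, 0.425, 0.534)
t=4.400: state=(0.035, 0.404, 0.560)
t=4.600: state=(0.031, 0.384, 0.586)
t=4.800: state=(0.027, 0.364, 0.610)
t=5.000: state=(0.023, 0.344, 0.633)
t=5.200: state=(0.020, 0.325, 0.654)
t=5.400: state=(0.018, 0.307, 0.675)
t=5.600: state=(0.016, 0.290, 0.694)
t=5.800: state=(0.015, 0.273, 0.712)
t=5.940: state=(0.014, 0.262, 0.724)
compare at T: S=0.014, I=0.262, R=0.724

largest component: R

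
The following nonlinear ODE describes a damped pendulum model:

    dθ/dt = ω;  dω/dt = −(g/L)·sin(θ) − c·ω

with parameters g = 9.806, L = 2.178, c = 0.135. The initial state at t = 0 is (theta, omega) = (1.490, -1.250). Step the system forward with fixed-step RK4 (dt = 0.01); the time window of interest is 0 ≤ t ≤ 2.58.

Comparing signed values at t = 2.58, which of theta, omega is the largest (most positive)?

largest component: omega

t=0.000: state=(1.490, -1.250)
step 1 (dt=0.01): k1=(-1.250, -4.319), k2=(-1.272, -4.314), k3=(-1.272, -4.314), k4=(-1.293, -4.308); state += dt/6·(k1+2k2+2k3+k4)
t=0.010: state=(1.477, -1.293)
t=0.020: state=(1.464, -1.336)
t=0.030: state=(1.451, -1.379)
continuing one RK4 step at a time; state shown every 10 steps (Δt=0.1):
t=0.100: state=(1.344, -1.675)
t=0.200: state=(1.156, -2.077)
t=0.300: state=(0.930, -2.435)
t=0.400: state=(0.671, -2.723)
t=0.500: state=(0.388, -2.912)
t=0.600: state=(0.093, -2.979)
t=0.700: state=(-0.203, -2.915)
t=0.800: state=(-0.486, -2.724)
t=0.900: state=(-0.744, -2.429)
t=1.000: state=(-0.969, -2.058)
t=1.100: state=(-1.154, -1.640)
t=1.200: state=(-1.296, -1.197)
t=1.300: state=(-1.394, -0.745)
t=1.400: state=(-1.445, -0.293)
t=1.500: state=(-1.452, 0.155)
t=1.600: state=(-1.415, 0.596)
t=1.700: state=(-1.333, 1.027)
t=1.800: state=(-1.210, 1.441)
t=1.900: state=(-1.046, 1.826)
t=2.000: state=(-0.846, 2.164)
t=2.100: state=(-0.616, 2.434)
t=2.200: state=(-0.362, 2.611)
t=2.300: state=(-0.097, 2.678)
t=2.400: state=(0.169, 2.625)
t=2.500: state=(0.424, 2.459)
t=2.580: state=(0.613, 2.255)
compare at T: theta=0.613, omega=2.255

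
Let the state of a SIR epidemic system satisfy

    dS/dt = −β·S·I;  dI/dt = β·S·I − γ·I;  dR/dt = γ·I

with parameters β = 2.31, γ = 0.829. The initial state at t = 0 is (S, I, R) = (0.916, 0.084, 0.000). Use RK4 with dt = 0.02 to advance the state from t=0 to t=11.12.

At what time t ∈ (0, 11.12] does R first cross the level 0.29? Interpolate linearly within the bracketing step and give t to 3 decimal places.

t=0.000: state=(0.916, 0.084, 0.000)
step 1 (dt=0.02): k1=(-0.178, 0.108, 0.070), k2=(-0.180, 0.109, 0.071), k3=(-0.180, 0.109, 0.071), k4=(-0.182, 0.110, 0.071); state += dt/6·(k1+2k2+2k3+k4)
t=0.020: state=(0.912, 0.086, 0.001)
t=0.040: state=(0.909, 0.088, 0.003)
t=0.060: state=(0.905, 0.091, 0.004)
continuing one RK4 step at a time; state shown every 25 steps (Δt=0.5):
t=0.500: state=(0.802, 0.150, 0.048)
t=1.000: state=(0.644, 0.230, 0.127)
t=1.500: state=(0.475, 0.289, 0.235)
t=1.720: state=(0.409, 0.302, 0.289)
next step: t=1.740: state=(0.403, 0.302, 0.294) — R has crossed 0.29
linear interpolation between t=1.720 (0.28944) and t=1.740 (0.29444) → t≈1.722

t = 1.722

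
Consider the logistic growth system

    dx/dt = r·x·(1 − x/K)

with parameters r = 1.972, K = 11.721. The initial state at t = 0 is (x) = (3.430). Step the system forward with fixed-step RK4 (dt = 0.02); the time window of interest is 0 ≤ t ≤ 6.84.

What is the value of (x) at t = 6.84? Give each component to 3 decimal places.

(x) = (11.721)

t=0.000: state=(3.430)
step 1 (dt=0.02): k1=(4.785), k2=(4.823), k3=(4.824), k4=(4.862); state += dt/6·(k1+2k2+2k3+k4)
t=0.020: state=(3.526)
t=0.040: state=(3.624)
t=0.060: state=(3.724)
continuing one RK4 step at a time; state shown every 25 steps (Δt=0.5):
t=0.500: state=(6.163)
t=1.000: state=(8.770)
t=1.500: state=(10.414)
t=2.000: state=(11.197)
t=2.500: state=(11.520)
t=3.000: state=(11.645)
t=3.500: state=(11.693)
t=4.000: state=(11.710)
t=4.500: state=(11.717)
t=5.000: state=(11.720)
t=5.500: state=(11.720)
t=6.000: state=(11.721)
t=6.500: state=(11.721)
t=6.840: state=(11.721)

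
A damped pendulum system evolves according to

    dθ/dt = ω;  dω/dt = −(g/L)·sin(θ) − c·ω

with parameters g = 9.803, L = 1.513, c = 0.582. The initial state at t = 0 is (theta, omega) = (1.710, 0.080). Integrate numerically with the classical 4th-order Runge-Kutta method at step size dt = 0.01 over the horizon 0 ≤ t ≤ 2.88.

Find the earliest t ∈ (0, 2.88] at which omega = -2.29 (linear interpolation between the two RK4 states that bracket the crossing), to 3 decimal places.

t = 0.413

t=0.000: state=(1.710, 0.080)
step 1 (dt=0.01): k1=(0.080, -6.463), k2=(0.048, -6.444), k3=(0.048, -6.444), k4=(0.016, -6.425); state += dt/6·(k1+2k2+2k3+k4)
t=0.010: state=(1.710, 0.016)
t=0.020: state=(1.710, -0.049)
t=0.030: state=(1.710, -0.112)
continuing one RK4 step at a time; state shown every 10 steps (Δt=0.1):
t=0.100: state=(1.686, -0.548)
t=0.200: state=(1.601, -1.145)
t=0.300: state=(1.458, -1.708)
t=0.400: state=(1.261, -2.227)
t=0.410: state=(1.239, -2.275)
next step: t=0.420: state=(1.216, -2.323) — omega has crossed -2.29
linear interpolation between t=0.410 (-2.27518) and t=0.420 (-2.32280) → t≈0.413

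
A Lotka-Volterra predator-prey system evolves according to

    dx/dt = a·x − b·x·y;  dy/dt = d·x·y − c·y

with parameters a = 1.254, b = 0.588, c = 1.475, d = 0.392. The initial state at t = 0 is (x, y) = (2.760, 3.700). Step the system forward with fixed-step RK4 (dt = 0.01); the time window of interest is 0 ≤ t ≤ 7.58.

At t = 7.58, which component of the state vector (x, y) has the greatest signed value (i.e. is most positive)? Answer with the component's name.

largest component: x

t=0.000: state=(2.760, 3.700)
step 1 (dt=0.01): k1=(-2.544, -1.454), k2=(-2.520, -1.470), k3=(-2.520, -1.470), k4=(-2.497, -1.485); state += dt/6·(k1+2k2+2k3+k4)
t=0.010: state=(2.735, 3.685)
t=0.020: state=(2.710, 3.670)
t=0.030: state=(2.686, 3.655)
continuing one RK4 step at a time; state shown every 25 steps (Δt=0.25):
t=0.250: state=(2.260, 3.266)
t=0.500: state=(1.983, 2.776)
t=0.750: state=(1.868, 2.316)
t=1.000: state=(1.873, 1.922)
t=1.250: state=(1.979, 1.604)
t=1.500: state=(2.180, 1.359)
t=1.750: state=(2.476, 1.180)
t=2.000: state=(2.876, 1.060)
t=2.250: state=(3.385, 0.995)
t=2.500: state=(4.007, 0.988)
t=2.750: state=(4.724, 1.048)
t=3.000: state=(5.489, 1.195)
t=3.250: state=(6.187, 1.466)
t=3.500: state=(6.622, 1.905)
t=3.750: state=(6.555, 2.526)
t=4.000: state=(5.875, 3.227)
t=4.250: state=(4.789, 3.769)
t=4.500: state=(3.698, 3.946)
t=4.750: state=(2.862, 3.754)
t=5.000: state=(2.321, 3.340)
t=5.250: state=(2.014, 2.852)
t=5.500: state=(1.877, 2.384)
t=5.750: state=(1.865, 1.979)
t=6.000: state=(1.957, 1.649)
t=6.250: state=(2.142, 1.393)
t=6.500: state=(2.424, 1.204)
t=6.750: state=(2.807, 1.075)
t=7.000: state=(3.299, 1.002)
t=7.250: state=(3.903, 0.985)
t=7.500: state=(4.608, 1.033)
t=7.580: state=(4.849, 1.065)
compare at T: x=4.849, y=1.065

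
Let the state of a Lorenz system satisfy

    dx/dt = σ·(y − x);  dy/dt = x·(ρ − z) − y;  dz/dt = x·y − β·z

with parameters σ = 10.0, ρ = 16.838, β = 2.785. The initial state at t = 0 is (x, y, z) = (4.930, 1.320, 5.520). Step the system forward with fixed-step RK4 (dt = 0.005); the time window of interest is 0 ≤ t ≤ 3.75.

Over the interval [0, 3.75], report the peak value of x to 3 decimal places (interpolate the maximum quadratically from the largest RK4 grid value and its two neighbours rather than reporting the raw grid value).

t=0.000: state=(4.930, 1.320, 5.520)
step 1 (dt=0.005): k1=(-36.100, 54.478, -8.866), k2=(-33.836, 53.427, -8.264), k3=(-33.918, 53.487, -8.273), k4=(-31.730, 52.488, -7.701); state += dt/6·(k1+2k2+2k3+k4)
t=0.005: state=(4.761, 1.587, 5.479)
t=0.010: state=(4.612, 1.845, 5.443)
t=0.015: state=(4.483, 2.095, 5.412)
continuing one RK4 step at a time; state shown every 40 steps (Δt=0.2):
t=0.200: state=(6.978, 10.558, 8.271)
t=0.400: state=(10.929, 8.267, 23.473)
t=0.600: state=(3.131, 0.751, 16.785)
t=0.800: state=(1.575, 1.818, 9.943)
t=1.000: state=(3.442, 5.222, 6.985)
t=1.200: state=(9.158, 12.415, 13.421)
t=1.400: state=(8.302, 4.286, 22.235)
t=1.600: state=(2.653, 1.633, 14.304)
t=1.800: state=(2.820, 3.777, 9.175)
t=2.000: state=(6.624, 9.475, 10.145)
t=2.200: state=(10.101, 8.818, 21.119)
t=2.400: state=(4.495, 2.313, 17.269)
t=2.600: state=(3.107, 3.572, 11.259)
t=2.800: state=(5.815, 8.037, 10.382)
t=3.000: state=(9.688, 9.878, 18.870)
t=3.200: state=(5.780, 3.401, 18.409)
t=3.400: state=(3.679, 3.841, 12.643)
t=3.600: state=(5.774, 7.604, 11.303)
t=3.750: state=(8.630, 10.053, 15.841)
largest grid value and its neighbours: x(0.350)=11.51114, x(0.355)=11.52315, x(0.360)=11.51953
parabola through these three points peaks at t≈0.356 with x≈11.52371

max x = 11.524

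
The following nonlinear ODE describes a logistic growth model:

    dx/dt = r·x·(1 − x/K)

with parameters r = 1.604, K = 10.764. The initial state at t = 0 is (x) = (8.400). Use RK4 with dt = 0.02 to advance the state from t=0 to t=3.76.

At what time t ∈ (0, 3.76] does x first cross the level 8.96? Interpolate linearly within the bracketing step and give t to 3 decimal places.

t = 0.209

t=0.000: state=(8.400)
step 1 (dt=0.02): k1=(2.959), k2=(2.932), k3=(2.933), k4=(2.906); state += dt/6·(k1+2k2+2k3+k4)
t=0.020: state=(8.459)
t=0.040: state=(8.516)
t=0.060: state=(8.573)
continuing one RK4 step at a time; state shown every 10 steps (Δt=0.2):
t=0.200: state=(8.939)
next step: t=0.220: state=(8.987) — x has crossed 8.96
linear interpolation between t=0.200 (8.93875) and t=0.220 (8.98686) → t≈0.209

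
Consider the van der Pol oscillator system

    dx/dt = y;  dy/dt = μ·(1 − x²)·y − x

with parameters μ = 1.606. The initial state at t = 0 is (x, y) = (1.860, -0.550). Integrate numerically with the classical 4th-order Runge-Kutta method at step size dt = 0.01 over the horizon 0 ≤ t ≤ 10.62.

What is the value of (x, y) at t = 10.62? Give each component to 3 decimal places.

(x, y) = (-1.901, 0.381)

t=0.000: state=(1.860, -0.550)
step 1 (dt=0.01): k1=(-0.550, 0.313), k2=(-0.548, 0.300), k3=(-0.548, 0.300), k4=(-0.547, 0.288); state += dt/6·(k1+2k2+2k3+k4)
t=0.010: state=(1.855, -0.547)
t=0.020: state=(1.849, -0.544)
t=0.030: state=(1.844, -0.542)
continuing one RK4 step at a time; state shown every 50 steps (Δt=0.5):
t=0.500: state=(1.592, -0.560)
t=1.000: state=(1.275, -0.738)
t=1.500: state=(0.811, -1.190)
t=2.000: state=(-0.060, -2.518)
t=2.500: state=(-1.576, -2.453)
t=3.000: state=(-2.015, 0.080)
t=3.500: state=(-1.869, 0.404)
t=4.000: state=(-1.639, 0.515)
t=4.500: state=(-1.344, 0.681)
t=5.000: state=(-0.925, 1.053)
t=5.500: state=(-0.178, 2.130)
t=6.000: state=(1.288, 3.086)
t=6.500: state=(2.013, 0.138)
t=7.000: state=(1.908, -0.376)
t=7.500: state=(1.690, -0.492)
t=8.000: state=(1.411, -0.638)
t=8.500: state=(1.026, -0.946)
t=9.000: state=(0.377, -1.808)
t=9.500: state=(-0.959, -3.343)
t=10.000: state=(-1.982, -0.486)
t=10.500: state=(-1.944, 0.338)
t=10.620: state=(-1.901, 0.381)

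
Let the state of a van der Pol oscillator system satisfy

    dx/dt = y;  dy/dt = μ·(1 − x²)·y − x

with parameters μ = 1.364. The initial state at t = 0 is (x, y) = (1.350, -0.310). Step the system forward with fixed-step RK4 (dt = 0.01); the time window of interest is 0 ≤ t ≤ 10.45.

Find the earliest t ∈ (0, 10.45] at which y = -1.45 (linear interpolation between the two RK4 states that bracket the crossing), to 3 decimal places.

t=0.000: state=(1.350, -0.310)
step 1 (dt=0.01): k1=(-0.310, -1.002), k2=(-0.315, -0.997), k3=(-0.315, -0.997), k4=(-0.320, -0.992); state += dt/6·(k1+2k2+2k3+k4)
t=0.010: state=(1.347, -0.320)
t=0.020: state=(1.344, -0.330)
t=0.030: state=(1.340, -0.340)
continuing one RK4 step at a time; state shown every 50 steps (Δt=0.5):
t=0.500: state=(1.083, -0.750)
t=1.000: state=(0.569, -1.384)
t=1.030: state=(0.526, -1.441)
next step: t=1.040: state=(0.512, -1.460) — y has crossed -1.45
linear interpolation between t=1.030 (-1.44067) and t=1.040 (-1.46031) → t≈1.035

t = 1.035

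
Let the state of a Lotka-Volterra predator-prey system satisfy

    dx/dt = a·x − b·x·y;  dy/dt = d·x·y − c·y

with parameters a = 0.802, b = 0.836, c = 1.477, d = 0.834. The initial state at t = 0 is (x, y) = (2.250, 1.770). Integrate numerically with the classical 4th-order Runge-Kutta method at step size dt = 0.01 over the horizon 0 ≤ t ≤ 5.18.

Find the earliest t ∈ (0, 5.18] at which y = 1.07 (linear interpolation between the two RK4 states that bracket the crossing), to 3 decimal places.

t = 1.574

t=0.000: state=(2.250, 1.770)
step 1 (dt=0.01): k1=(-1.525, 0.707), k2=(-1.526, 0.697), k3=(-1.526, 0.697), k4=(-1.528, 0.687); state += dt/6·(k1+2k2+2k3+k4)
t=0.010: state=(2.235, 1.777)
t=0.020: state=(2.219, 1.784)
t=0.030: state=(2.204, 1.790)
continuing one RK4 step at a time; state shown every 20 steps (Δt=0.2):
t=0.200: state=(1.946, 1.869)
t=0.400: state=(1.668, 1.879)
t=0.600: state=(1.437, 1.811)
t=0.800: state=(1.259, 1.686)
t=1.000: state=(1.129, 1.530)
t=1.200: state=(1.040, 1.364)
t=1.400: state=(0.986, 1.202)
t=1.570: state=(0.961, 1.073)
next step: t=1.580: state=(0.960, 1.066) — y has crossed 1.07
linear interpolation between t=1.570 (1.07304) and t=1.580 (1.06582) → t≈1.574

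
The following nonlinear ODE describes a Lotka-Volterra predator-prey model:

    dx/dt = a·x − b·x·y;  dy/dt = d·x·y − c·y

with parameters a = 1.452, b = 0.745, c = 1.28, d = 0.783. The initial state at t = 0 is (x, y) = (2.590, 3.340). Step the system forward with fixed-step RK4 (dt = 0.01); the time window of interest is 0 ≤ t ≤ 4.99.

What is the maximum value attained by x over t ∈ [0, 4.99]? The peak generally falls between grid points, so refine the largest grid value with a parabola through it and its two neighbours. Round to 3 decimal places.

max x = 3.321

t=0.000: state=(2.590, 3.340)
step 1 (dt=0.01): k1=(-2.684, 2.498), k2=(-2.694, 2.472), k3=(-2.694, 2.472), k4=(-2.703, 2.446); state += dt/6·(k1+2k2+2k3+k4)
t=0.010: state=(2.563, 3.365)
t=0.020: state=(2.536, 3.389)
t=0.030: state=(2.509, 3.413)
continuing one RK4 step at a time; state shown every 20 steps (Δt=0.2):
t=0.200: state=(2.040, 3.716)
t=0.400: state=(1.552, 3.805)
t=0.600: state=(1.188, 3.645)
t=0.800: state=(0.944, 3.329)
t=1.000: state=(0.790, 2.949)
t=1.200: state=(0.701, 2.564)
t=1.400: state=(0.657, 2.206)
t=1.600: state=(0.647, 1.891)
t=1.800: state=(0.667, 1.622)
t=2.000: state=(0.712, 1.398)
t=2.200: state=(0.784, 1.217)
t=2.400: state=(0.884, 1.073)
t=2.600: state=(1.016, 0.963)
t=2.800: state=(1.184, 0.886)
t=3.000: state=(1.393, 0.838)
t=3.200: state=(1.646, 0.823)
t=3.400: state=(1.945, 0.843)
t=3.600: state=(2.284, 0.909)
t=3.800: state=(2.644, 1.035)
t=4.000: state=(2.986, 1.245)
t=4.200: state=(3.242, 1.573)
t=4.400: state=(3.317, 2.041)
t=4.600: state=(3.135, 2.628)
t=4.800: state=(2.708, 3.223)
t=4.990: state=(2.190, 3.640)
largest grid value and its neighbours: x(4.360)=3.32095, x(4.370)=3.32096, x(4.380)=3.32032
parabola through these three points peaks at t≈4.365 with x≈3.32104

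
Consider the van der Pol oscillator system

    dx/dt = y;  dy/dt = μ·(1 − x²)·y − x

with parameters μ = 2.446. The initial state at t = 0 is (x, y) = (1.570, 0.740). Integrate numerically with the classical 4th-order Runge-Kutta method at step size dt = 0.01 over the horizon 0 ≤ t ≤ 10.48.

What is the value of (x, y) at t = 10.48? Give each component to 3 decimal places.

(x, y) = (0.211, -2.337)

t=0.000: state=(1.570, 0.740)
step 1 (dt=0.01): k1=(0.740, -4.222), k2=(0.719, -4.170), k3=(0.719, -4.170), k4=(0.698, -4.118); state += dt/6·(k1+2k2+2k3+k4)
t=0.010: state=(1.577, 0.698)
t=0.020: state=(1.584, 0.658)
t=0.030: state=(1.590, 0.618)
continuing one RK4 step at a time; state shown every 50 steps (Δt=0.5):
t=0.500: state=(1.616, -0.251)
t=1.000: state=(1.438, -0.437)
t=1.500: state=(1.176, -0.636)
t=2.000: state=(0.748, -1.190)
t=2.500: state=(-0.306, -3.563)
t=3.000: state=(-1.944, -0.972)
t=3.500: state=(-1.975, 0.242)
t=4.000: state=(-1.836, 0.302)
t=4.500: state=(-1.673, 0.352)
t=5.000: state=(-1.479, 0.434)
t=5.500: state=(-1.226, 0.598)
t=6.000: state=(-0.836, 1.050)
t=6.500: state=(0.051, 2.979)
t=7.000: state=(1.839, 1.785)
t=7.500: state=(1.993, -0.216)
t=8.000: state=(1.860, -0.295)
t=8.500: state=(1.701, -0.343)
t=9.000: state=(1.512, -0.418)
t=9.500: state=(1.272, -0.562)
t=10.000: state=(0.915, -0.936)
t=10.480: state=(0.211, -2.337)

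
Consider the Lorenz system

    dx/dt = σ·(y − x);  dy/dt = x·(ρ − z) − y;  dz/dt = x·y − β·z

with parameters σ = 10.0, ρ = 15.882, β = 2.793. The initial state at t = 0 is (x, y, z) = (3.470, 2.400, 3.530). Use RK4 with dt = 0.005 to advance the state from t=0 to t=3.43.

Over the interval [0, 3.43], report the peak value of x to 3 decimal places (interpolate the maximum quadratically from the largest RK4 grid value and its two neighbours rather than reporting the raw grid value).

max x = 11.626

t=0.000: state=(3.470, 2.400, 3.530)
step 1 (dt=0.005): k1=(-10.700, 40.461, -1.531), k2=(-9.421, 40.043, -1.237), k3=(-9.463, 40.081, -1.234), k4=(-8.223, 39.698, -0.942); state += dt/6·(k1+2k2+2k3+k4)
t=0.005: state=(3.423, 2.600, 3.524)
t=0.010: state=(3.388, 2.797, 3.521)
t=0.015: state=(3.363, 2.991, 3.520)
continuing one RK4 step at a time; state shown every 40 steps (Δt=0.2):
t=0.200: state=(7.327, 11.238, 7.598)
t=0.400: state=(10.600, 7.114, 23.132)
t=0.600: state=(2.534, 0.343, 15.564)
t=0.800: state=(1.050, 1.162, 9.040)
t=1.000: state=(2.227, 3.389, 5.710)
t=1.200: state=(6.631, 10.004, 7.922)
t=1.400: state=(10.577, 8.607, 21.589)
t=1.600: state=(3.602, 1.193, 16.360)
t=1.800: state=(1.926, 2.151, 9.876)
t=2.000: state=(3.798, 5.545, 7.267)
t=2.200: state=(8.901, 11.496, 13.415)
t=2.400: state=(7.898, 4.594, 20.391)
t=2.600: state=(3.123, 2.223, 13.691)
t=2.800: state=(3.411, 4.414, 9.306)
t=3.000: state=(6.990, 9.376, 11.039)
t=3.200: state=(9.101, 7.712, 19.387)
t=3.400: state=(4.652, 3.011, 15.894)
t=3.430: state=(4.220, 2.979, 14.997)
largest grid value and its neighbours: x(0.340)=11.62106, x(0.345)=11.62548, x(0.350)=11.61324
parabola through these three points peaks at t≈0.344 with x≈11.62594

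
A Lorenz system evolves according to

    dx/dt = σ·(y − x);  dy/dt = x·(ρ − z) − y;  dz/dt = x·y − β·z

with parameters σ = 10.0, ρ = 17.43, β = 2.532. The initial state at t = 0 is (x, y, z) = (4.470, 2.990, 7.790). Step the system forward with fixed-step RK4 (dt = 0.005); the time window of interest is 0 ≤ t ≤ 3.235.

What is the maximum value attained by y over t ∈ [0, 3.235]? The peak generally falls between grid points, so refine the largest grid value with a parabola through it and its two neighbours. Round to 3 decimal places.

max y = 12.389

t=0.000: state=(4.470, 2.990, 7.790)
step 1 (dt=0.005): k1=(-14.800, 40.101, -6.359), k2=(-13.427, 39.714, -5.985), k3=(-13.471, 39.744, -5.981), k4=(-12.139, 39.384, -5.610); state += dt/6·(k1+2k2+2k3+k4)
t=0.005: state=(4.403, 3.189, 7.760)
t=0.010: state=(4.348, 3.384, 7.734)
t=0.015: state=(4.306, 3.577, 7.711)
continuing one RK4 step at a time; state shown every 40 steps (Δt=0.2):
t=0.200: state=(7.616, 10.863, 11.202)
t=0.400: state=(9.738, 6.799, 23.329)
t=0.600: state=(3.141, 1.290, 16.951)
t=0.800: state=(2.133, 2.569, 10.839)
t=1.000: state=(4.578, 6.732, 8.895)
t=1.200: state=(9.911, 11.666, 17.677)
t=1.400: state=(6.464, 2.981, 21.099)
t=1.600: state=(2.570, 2.121, 13.950)
t=1.800: state=(3.478, 4.757, 9.889)
t=2.000: state=(7.765, 10.454, 13.039)
t=2.200: state=(8.915, 6.460, 22.019)
t=2.400: state=(3.741, 2.298, 16.621)
t=2.600: state=(3.266, 3.987, 11.479)
t=2.800: state=(6.366, 8.669, 11.733)
t=3.000: state=(9.419, 8.781, 20.385)
t=3.200: state=(5.064, 3.002, 18.384)
t=3.235: state=(4.424, 2.832, 17.284)
largest grid value and its neighbours: y(0.265)=12.37468, y(0.270)=12.38854, y(0.275)=12.38357
parabola through these three points peaks at t≈0.271 with y≈12.38906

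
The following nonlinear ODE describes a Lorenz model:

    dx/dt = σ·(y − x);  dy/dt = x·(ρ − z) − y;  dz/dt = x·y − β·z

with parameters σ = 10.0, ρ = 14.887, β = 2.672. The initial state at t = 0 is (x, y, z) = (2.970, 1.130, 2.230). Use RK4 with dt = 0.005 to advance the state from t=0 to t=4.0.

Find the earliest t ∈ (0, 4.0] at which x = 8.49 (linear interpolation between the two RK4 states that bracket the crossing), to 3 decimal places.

t=0.000: state=(2.970, 1.130, 2.230)
step 1 (dt=0.005): k1=(-18.400, 36.461, -2.602), k2=(-17.028, 35.807, -2.371), k3=(-17.079, 35.850, -2.373), k4=(-15.754, 35.235, -2.150); state += dt/6·(k1+2k2+2k3+k4)
t=0.005: state=(2.885, 1.309, 2.218)
t=0.010: state=(2.812, 1.483, 2.208)
t=0.015: state=(2.751, 1.651, 2.201)
continuing one RK4 step at a time; state shown every 40 steps (Δt=0.2):
t=0.200: state=(5.222, 8.341, 4.096)
t=0.285: state=(8.362, 12.382, 8.761)
next step: t=0.290: state=(8.563, 12.570, 9.169) — x has crossed 8.49
linear interpolation between t=0.285 (8.36180) and t=0.290 (8.56253) → t≈0.288

t = 0.288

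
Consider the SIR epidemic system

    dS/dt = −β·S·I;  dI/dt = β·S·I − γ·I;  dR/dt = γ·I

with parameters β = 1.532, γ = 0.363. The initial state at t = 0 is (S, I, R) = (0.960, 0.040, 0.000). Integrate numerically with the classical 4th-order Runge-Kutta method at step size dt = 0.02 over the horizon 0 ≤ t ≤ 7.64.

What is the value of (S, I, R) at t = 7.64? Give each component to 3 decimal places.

(S, I, R) = (0.036, 0.186, 0.778)

t=0.000: state=(0.960, 0.040, 0.000)
step 1 (dt=0.02): k1=(-0.059, 0.044, 0.015), k2=(-0.059, 0.045, 0.015), k3=(-0.059, 0.045, 0.015), k4=(-0.060, 0.045, 0.015); state += dt/6·(k1+2k2+2k3+k4)
t=0.020: state=(0.959, 0.041, 0.000)
t=0.040: state=(0.958, 0.042, 0.001)
t=0.060: state=(0.956, 0.043, 0.001)
continuing one RK4 step at a time; state shown every 25 steps (Δt=0.5):
t=0.500: state=(0.922, 0.069, 0.010)
t=1.000: state=(0.861, 0.114, 0.026)
t=1.500: state=(0.771, 0.177, 0.052)
t=2.000: state=(0.653, 0.255, 0.091)
t=2.500: state=(0.521, 0.334, 0.145)
t=3.000: state=(0.393, 0.395, 0.211)
t=3.500: state=(0.287, 0.427, 0.286)
t=4.000: state=(0.206, 0.429, 0.365)
t=4.500: state=(0.149, 0.410, 0.441)
t=5.000: state=(0.110, 0.377, 0.512)
t=5.500: state=(0.084, 0.339, 0.577)
t=6.000: state=(0.066, 0.299, 0.635)
t=6.500: state=(0.053, 0.261, 0.686)
t=7.000: state=(0.044, 0.226, 0.730)
t=7.500: state=(0.038, 0.194, 0.768)
t=7.640: state=(0.036, 0.186, 0.778)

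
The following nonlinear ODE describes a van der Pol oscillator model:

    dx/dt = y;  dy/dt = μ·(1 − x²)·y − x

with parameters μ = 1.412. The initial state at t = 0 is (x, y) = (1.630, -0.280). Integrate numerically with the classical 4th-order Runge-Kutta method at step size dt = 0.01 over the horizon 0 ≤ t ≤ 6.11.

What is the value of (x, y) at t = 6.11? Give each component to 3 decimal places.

(x, y) = (2.005, 0.219)

t=0.000: state=(1.630, -0.280)
step 1 (dt=0.01): k1=(-0.280, -0.975), k2=(-0.285, -0.964), k3=(-0.285, -0.964), k4=(-0.290, -0.953); state += dt/6·(k1+2k2+2k3+k4)
t=0.010: state=(1.627, -0.290)
t=0.020: state=(1.624, -0.299)
t=0.030: state=(1.621, -0.308)
continuing one RK4 step at a time; state shown every 20 steps (Δt=0.2):
t=0.200: state=(1.557, -0.440)
t=0.400: state=(1.456, -0.562)
t=0.600: state=(1.333, -0.676)
t=0.800: state=(1.185, -0.806)
t=1.000: state=(1.008, -0.974)
t=1.200: state=(0.791, -1.212)
t=1.400: state=(0.515, -1.565)
t=1.600: state=(0.154, -2.081)
t=1.800: state=(-0.327, -2.726)
t=2.000: state=(-0.919, -3.091)
t=2.200: state=(-1.493, -2.456)
t=2.400: state=(-1.857, -1.182)
t=2.600: state=(-1.993, -0.274)
t=2.800: state=(-2.000, 0.153)
t=3.000: state=(-1.948, 0.338)
t=3.200: state=(-1.870, 0.430)
t=3.400: state=(-1.778, 0.491)
t=3.600: state=(-1.674, 0.546)
t=3.800: state=(-1.559, 0.607)
t=4.000: state=(-1.431, 0.682)
t=4.200: state=(-1.285, 0.780)
t=4.400: state=(-1.116, 0.915)
t=4.600: state=(-0.915, 1.109)
t=4.800: state=(-0.666, 1.398)
t=5.000: state=(-0.346, 1.833)
t=5.200: state=(0.079, 2.442)
t=5.400: state=(0.631, 3.035)
t=5.600: state=(1.246, 2.923)
t=5.800: state=(1.727, 1.786)
t=6.000: state=(1.960, 0.623)
t=6.110: state=(2.005, 0.219)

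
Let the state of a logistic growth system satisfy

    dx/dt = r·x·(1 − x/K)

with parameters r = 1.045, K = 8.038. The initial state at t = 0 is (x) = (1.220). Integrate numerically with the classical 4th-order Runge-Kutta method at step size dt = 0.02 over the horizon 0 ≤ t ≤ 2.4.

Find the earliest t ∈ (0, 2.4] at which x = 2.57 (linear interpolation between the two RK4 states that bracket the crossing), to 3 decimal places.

t=0.000: state=(1.220)
step 1 (dt=0.02): k1=(1.081), k2=(1.089), k3=(1.089), k4=(1.097); state += dt/6·(k1+2k2+2k3+k4)
t=0.020: state=(1.242)
t=0.040: state=(1.264)
t=0.060: state=(1.286)
continuing one RK4 step at a time; state shown every 5 steps (Δt=0.1):
t=0.100: state=(1.332)
t=0.200: state=(1.452)
t=0.300: state=(1.581)
t=0.400: state=(1.718)
t=0.500: state=(1.863)
t=0.600: state=(2.017)
t=0.700: state=(2.179)
t=0.800: state=(2.349)
t=0.900: state=(2.526)
t=0.920: state=(2.562)
next step: t=0.940: state=(2.599) — x has crossed 2.57
linear interpolation between t=0.920 (2.56247) and t=0.940 (2.59909) → t≈0.924

t = 0.924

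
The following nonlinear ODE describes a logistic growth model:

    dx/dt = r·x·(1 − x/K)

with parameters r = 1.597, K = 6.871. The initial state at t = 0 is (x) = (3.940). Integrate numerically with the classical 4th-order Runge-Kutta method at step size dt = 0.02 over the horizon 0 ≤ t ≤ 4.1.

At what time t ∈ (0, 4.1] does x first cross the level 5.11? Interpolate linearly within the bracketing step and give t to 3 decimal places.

t = 0.482

t=0.000: state=(3.940)
step 1 (dt=0.02): k1=(2.684), k2=(2.678), k3=(2.678), k4=(2.671); state += dt/6·(k1+2k2+2k3+k4)
t=0.020: state=(3.994)
t=0.040: state=(4.047)
t=0.060: state=(4.100)
continuing one RK4 step at a time; state shown every 10 steps (Δt=0.2):
t=0.200: state=(4.460)
t=0.400: state=(4.933)
t=0.480: state=(5.106)
next step: t=0.500: state=(5.148) — x has crossed 5.11
linear interpolation between t=0.480 (5.10617) and t=0.500 (5.14774) → t≈0.482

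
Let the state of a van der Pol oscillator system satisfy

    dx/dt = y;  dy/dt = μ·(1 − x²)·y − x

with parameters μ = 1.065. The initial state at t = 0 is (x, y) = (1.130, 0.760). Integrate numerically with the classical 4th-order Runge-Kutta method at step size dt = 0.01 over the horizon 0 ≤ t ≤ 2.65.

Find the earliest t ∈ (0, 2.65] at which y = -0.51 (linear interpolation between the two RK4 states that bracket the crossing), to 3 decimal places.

t = 0.977

t=0.000: state=(1.130, 0.760)
step 1 (dt=0.01): k1=(0.760, -1.354), k2=(0.753, -1.363), k3=(0.753, -1.363), k4=(0.746, -1.371); state += dt/6·(k1+2k2+2k3+k4)
t=0.010: state=(1.138, 0.746)
t=0.020: state=(1.145, 0.733)
t=0.030: state=(1.152, 0.719)
continuing one RK4 step at a time; state shown every 10 steps (Δt=0.1):
t=0.100: state=(1.199, 0.617)
t=0.200: state=(1.253, 0.465)
t=0.300: state=(1.292, 0.312)
t=0.400: state=(1.316, 0.164)
t=0.500: state=(1.325, 0.025)
t=0.600: state=(1.321, -0.105)
t=0.700: state=(1.305, -0.223)
t=0.800: state=(1.277, -0.333)
t=0.900: state=(1.238, -0.435)
t=0.970: state=(1.205, -0.503)
next step: t=0.980: state=(1.200, -0.513) — y has crossed -0.51
linear interpolation between t=0.970 (-0.50299) and t=0.980 (-0.51261) → t≈0.977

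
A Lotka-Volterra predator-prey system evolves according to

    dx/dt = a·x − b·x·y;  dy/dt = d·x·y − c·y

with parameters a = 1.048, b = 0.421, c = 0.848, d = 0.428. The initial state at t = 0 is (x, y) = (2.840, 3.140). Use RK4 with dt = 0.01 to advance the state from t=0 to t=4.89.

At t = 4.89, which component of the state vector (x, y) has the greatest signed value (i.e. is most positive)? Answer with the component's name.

t=0.000: state=(2.840, 3.140)
step 1 (dt=0.01): k1=(-0.778, 1.154), k2=(-0.784, 1.151), k3=(-0.784, 1.151), k4=(-0.790, 1.148); state += dt/6·(k1+2k2+2k3+k4)
t=0.010: state=(2.832, 3.152)
t=0.020: state=(2.824, 3.163)
t=0.030: state=(2.816, 3.174)
continuing one RK4 step at a time; state shown every 20 steps (Δt=0.2):
t=0.200: state=(2.664, 3.355)
t=0.400: state=(2.458, 3.526)
t=0.600: state=(2.241, 3.639)
t=0.800: state=(2.029, 3.687)
t=1.000: state=(1.835, 3.671)
t=1.200: state=(1.666, 3.598)
t=1.400: state=(1.524, 3.480)
t=1.600: state=(1.411, 3.330)
t=1.800: state=(1.324, 3.159)
t=2.000: state=(1.261, 2.977)
t=2.200: state=(1.219, 2.794)
t=2.400: state=(1.198, 2.615)
t=2.600: state=(1.194, 2.444)
t=2.800: state=(1.206, 2.286)
t=3.000: state=(1.235, 2.142)
t=3.200: state=(1.278, 2.013)
t=3.400: state=(1.337, 1.900)
t=3.600: state=(1.411, 1.803)
t=3.800: state=(1.500, 1.724)
t=4.000: state=(1.605, 1.661)
t=4.200: state=(1.724, 1.617)
t=4.400: state=(1.858, 1.591)
t=4.600: state=(2.005, 1.584)
t=4.800: state=(2.163, 1.597)
t=4.890: state=(2.236, 1.611)
compare at T: x=2.236, y=1.611

largest component: x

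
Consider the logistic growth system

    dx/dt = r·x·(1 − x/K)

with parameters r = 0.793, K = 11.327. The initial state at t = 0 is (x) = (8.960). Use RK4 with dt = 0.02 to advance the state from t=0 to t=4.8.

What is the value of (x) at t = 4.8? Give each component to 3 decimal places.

(x) = (11.261)

t=0.000: state=(8.960)
step 1 (dt=0.02): k1=(1.485), k2=(1.478), k3=(1.478), k4=(1.471); state += dt/6·(k1+2k2+2k3+k4)
t=0.020: state=(8.990)
t=0.040: state=(9.019)
t=0.060: state=(9.048)
continuing one RK4 step at a time; state shown every 10 steps (Δt=0.2):
t=0.200: state=(9.243)
t=0.400: state=(9.500)
t=0.600: state=(9.730)
t=0.800: state=(9.935)
t=1.000: state=(10.118)
t=1.200: state=(10.279)
t=1.400: state=(10.420)
t=1.600: state=(10.544)
t=1.800: state=(10.652)
t=2.000: state=(10.746)
t=2.200: state=(10.827)
t=2.400: state=(10.898)
t=2.600: state=(10.959)
t=2.800: state=(11.011)
t=3.000: state=(11.056)
t=3.200: state=(11.095)
t=3.400: state=(11.129)
t=3.600: state=(11.157)
t=3.800: state=(11.182)
t=4.000: state=(11.203)
t=4.200: state=(11.221)
t=4.400: state=(11.236)
t=4.600: state=(11.250)
t=4.800: state=(11.261)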